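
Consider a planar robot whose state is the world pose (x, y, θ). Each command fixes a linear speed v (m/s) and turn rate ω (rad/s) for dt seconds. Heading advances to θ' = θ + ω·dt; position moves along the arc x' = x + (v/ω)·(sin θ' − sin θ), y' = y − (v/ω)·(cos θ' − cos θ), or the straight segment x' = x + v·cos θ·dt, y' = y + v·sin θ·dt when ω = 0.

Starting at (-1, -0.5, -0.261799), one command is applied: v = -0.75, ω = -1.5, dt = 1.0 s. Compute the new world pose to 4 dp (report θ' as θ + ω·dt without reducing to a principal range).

(-1.3615, 0.0779, -1.7618)

θ' = -0.2618 + -1.5·1.0 = -1.7618
R = v/ω = -0.75/-1.5 = 0.5000
x' = -1 + 0.5000·(sin -1.7618 − sin -0.2618) = -1.3615
y' = -0.5 − 0.5000·(cos -1.7618 − cos -0.2618) = 0.0779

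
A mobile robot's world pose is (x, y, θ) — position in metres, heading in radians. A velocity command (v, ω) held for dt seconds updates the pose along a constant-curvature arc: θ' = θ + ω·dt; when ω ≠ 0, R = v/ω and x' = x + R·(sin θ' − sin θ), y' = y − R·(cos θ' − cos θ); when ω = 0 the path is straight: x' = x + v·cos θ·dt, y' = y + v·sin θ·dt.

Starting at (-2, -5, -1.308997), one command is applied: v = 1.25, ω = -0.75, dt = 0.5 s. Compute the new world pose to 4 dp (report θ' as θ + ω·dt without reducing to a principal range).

(-1.9539, -5.6196, -1.6840)

θ' = -1.3090 + -0.75·0.5 = -1.6840
R = v/ω = 1.25/-0.75 = -1.6667
x' = -2 + -1.6667·(sin -1.6840 − sin -1.3090) = -1.9539
y' = -5 − -1.6667·(cos -1.6840 − cos -1.3090) = -5.6196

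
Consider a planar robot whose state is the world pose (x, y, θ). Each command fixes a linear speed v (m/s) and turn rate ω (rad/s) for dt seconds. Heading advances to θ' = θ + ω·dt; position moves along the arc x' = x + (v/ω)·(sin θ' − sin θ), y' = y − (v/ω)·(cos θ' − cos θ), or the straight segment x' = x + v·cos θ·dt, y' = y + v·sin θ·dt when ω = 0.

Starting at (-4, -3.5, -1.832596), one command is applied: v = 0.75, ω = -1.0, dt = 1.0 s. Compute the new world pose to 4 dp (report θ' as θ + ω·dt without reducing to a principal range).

θ' = -1.8326 + -1.0·1.0 = -2.8326
R = v/ω = 0.75/-1.0 = -0.7500
x' = -4 + -0.7500·(sin -2.8326 − sin -1.8326) = -4.4964
y' = -3.5 − -0.7500·(cos -2.8326 − cos -1.8326) = -4.0204

(-4.4964, -4.0204, -2.8326)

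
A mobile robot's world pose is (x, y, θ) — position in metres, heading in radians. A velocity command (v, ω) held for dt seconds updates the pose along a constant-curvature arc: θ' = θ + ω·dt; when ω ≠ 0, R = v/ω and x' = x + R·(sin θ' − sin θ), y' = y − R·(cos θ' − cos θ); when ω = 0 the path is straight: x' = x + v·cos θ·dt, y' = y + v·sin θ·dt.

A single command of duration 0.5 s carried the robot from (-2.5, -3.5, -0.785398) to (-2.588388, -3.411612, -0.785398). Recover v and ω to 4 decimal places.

Δθ = -0.785398 − -0.785398 = 0.000000
ω = Δθ/dt = 0.000000/0.5 = 0.0000
ω = 0 → v = (Δx·cos θ + Δy·sin θ)/dt = -0.2500

v = -0.2500, ω = 0.0000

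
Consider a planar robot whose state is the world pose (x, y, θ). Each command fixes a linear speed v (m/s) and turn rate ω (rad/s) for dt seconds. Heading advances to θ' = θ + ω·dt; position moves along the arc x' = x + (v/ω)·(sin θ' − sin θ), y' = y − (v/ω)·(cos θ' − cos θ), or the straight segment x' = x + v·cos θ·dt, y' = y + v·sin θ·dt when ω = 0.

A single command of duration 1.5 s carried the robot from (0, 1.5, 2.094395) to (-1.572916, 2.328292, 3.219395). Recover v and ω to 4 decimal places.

v = 1.2500, ω = 0.7500

Δθ = 3.219395 − 2.094395 = 1.125000
ω = Δθ/dt = 1.125000/1.5 = 0.7500
R = Δx/(sin θ' − sin θ) = 1.6667
v = R·ω = 1.6667·0.7500 = 1.2500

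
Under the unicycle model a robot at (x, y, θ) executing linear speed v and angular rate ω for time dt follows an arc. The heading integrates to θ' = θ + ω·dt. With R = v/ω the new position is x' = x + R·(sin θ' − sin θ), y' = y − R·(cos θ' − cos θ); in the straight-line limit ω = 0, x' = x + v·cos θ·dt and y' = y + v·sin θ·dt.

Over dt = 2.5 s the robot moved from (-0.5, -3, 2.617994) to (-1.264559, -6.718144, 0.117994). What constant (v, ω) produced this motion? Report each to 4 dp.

Δθ = 0.117994 − 2.617994 = -2.500000
ω = Δθ/dt = -2.500000/2.5 = -1.0000
R = −Δy/(cos θ' − cos θ) = 2.0000
v = R·ω = 2.0000·-1.0000 = -2.0000

v = -2.0000, ω = -1.0000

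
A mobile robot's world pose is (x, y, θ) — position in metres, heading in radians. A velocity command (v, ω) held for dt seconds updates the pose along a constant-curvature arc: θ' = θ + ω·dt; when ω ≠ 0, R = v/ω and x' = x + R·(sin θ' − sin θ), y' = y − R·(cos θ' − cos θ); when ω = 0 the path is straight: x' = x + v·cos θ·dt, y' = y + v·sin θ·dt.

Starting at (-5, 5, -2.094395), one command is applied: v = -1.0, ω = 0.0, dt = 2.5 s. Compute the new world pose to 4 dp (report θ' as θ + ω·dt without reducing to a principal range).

(-3.7500, 7.1651, -2.0944)

θ' = -2.0944 + 0.0·2.5 = -2.0944
ω = 0 → straight: x' = -5 + -1.0·cos(-2.0944)·2.5 = -3.7500
y' = 5 + -1.0·sin(-2.0944)·2.5 = 7.1651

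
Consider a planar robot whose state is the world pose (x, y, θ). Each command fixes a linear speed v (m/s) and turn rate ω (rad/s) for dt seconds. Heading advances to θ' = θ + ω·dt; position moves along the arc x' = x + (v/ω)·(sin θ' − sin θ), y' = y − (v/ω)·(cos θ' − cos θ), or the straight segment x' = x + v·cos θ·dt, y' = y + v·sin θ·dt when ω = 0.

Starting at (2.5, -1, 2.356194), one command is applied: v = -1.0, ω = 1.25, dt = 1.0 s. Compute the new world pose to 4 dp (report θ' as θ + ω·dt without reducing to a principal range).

θ' = 2.3562 + 1.25·1.0 = 3.6062
R = v/ω = -1.0/1.25 = -0.8000
x' = 2.5 + -0.8000·(sin 3.6062 − sin 2.3562) = 3.4241
y' = -1 − -0.8000·(cos 3.6062 − cos 2.3562) = -1.1495

(3.4241, -1.1495, 3.6062)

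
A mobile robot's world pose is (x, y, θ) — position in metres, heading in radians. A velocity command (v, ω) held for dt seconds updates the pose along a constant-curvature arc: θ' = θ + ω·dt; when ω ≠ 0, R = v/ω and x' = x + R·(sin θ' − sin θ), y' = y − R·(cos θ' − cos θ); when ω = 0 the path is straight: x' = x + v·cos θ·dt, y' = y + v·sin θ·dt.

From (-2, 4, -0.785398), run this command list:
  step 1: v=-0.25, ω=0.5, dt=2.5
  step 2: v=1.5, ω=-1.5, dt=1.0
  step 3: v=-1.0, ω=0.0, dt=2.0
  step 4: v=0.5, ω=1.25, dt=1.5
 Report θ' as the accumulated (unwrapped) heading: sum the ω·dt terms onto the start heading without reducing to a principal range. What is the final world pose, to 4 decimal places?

(-1.6480, 5.3667, 0.8396)

step 1: θ'=0.4646 (R=-0.5000) → pose (-2.5776, 4.0934, 0.4646)
step 2: θ'=-1.0354 (R=-1.0000) → pose (-1.2695, 3.7096, -1.0354)
step 3: θ'=-1.0354 (straight) → pose (-2.2898, 5.4298, -1.0354)
step 4: θ'=0.8396 (R=0.4000) → pose (-1.6480, 5.3667, 0.8396)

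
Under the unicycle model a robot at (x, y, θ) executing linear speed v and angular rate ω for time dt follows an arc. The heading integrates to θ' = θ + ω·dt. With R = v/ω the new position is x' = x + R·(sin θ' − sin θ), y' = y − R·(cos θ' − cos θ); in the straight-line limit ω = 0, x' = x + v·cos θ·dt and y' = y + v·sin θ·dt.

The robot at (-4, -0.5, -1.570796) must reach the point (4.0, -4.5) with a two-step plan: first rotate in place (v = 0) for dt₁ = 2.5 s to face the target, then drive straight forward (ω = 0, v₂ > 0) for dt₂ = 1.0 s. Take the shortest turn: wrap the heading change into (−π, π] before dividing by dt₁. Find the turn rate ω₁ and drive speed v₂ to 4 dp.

heading to target = atan2(-4.5−-0.5, 4−-4) = -0.4636
Δθ = wrap(-0.4636 − -1.5708) = 1.1071; ω₁ = Δθ/dt₁ = 0.4429
distance = √((4−-4)² + (-4.5−-0.5)²) = 8.9443; v₂ = distance/dt₂ = 8.9443

ω₁ = 0.4429, v₂ = 8.9443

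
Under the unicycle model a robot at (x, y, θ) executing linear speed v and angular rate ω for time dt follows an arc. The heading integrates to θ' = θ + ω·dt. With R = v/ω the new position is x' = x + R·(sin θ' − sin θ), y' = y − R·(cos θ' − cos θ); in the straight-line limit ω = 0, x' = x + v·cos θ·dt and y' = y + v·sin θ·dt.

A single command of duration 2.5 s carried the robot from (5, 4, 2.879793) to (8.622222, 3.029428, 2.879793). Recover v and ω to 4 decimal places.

v = -1.5000, ω = 0.0000

Δθ = 2.879793 − 2.879793 = 0.000000
ω = Δθ/dt = 0.000000/2.5 = 0.0000
ω = 0 → v = (Δx·cos θ + Δy·sin θ)/dt = -1.5000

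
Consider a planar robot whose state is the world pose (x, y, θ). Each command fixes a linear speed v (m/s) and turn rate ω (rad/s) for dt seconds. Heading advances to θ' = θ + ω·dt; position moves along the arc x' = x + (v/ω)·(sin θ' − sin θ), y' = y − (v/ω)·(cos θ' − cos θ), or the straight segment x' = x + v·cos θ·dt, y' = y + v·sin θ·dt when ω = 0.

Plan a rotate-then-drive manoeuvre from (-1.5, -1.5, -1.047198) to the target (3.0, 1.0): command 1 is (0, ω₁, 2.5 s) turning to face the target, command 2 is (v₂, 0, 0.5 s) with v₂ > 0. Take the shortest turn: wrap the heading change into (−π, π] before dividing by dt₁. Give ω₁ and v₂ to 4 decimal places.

heading to target = atan2(1−-1.5, 3−-1.5) = 0.5071
Δθ = wrap(0.5071 − -1.0472) = 1.5543; ω₁ = Δθ/dt₁ = 0.6217
distance = √((3−-1.5)² + (1−-1.5)²) = 5.1478; v₂ = distance/dt₂ = 10.2956

ω₁ = 0.6217, v₂ = 10.2956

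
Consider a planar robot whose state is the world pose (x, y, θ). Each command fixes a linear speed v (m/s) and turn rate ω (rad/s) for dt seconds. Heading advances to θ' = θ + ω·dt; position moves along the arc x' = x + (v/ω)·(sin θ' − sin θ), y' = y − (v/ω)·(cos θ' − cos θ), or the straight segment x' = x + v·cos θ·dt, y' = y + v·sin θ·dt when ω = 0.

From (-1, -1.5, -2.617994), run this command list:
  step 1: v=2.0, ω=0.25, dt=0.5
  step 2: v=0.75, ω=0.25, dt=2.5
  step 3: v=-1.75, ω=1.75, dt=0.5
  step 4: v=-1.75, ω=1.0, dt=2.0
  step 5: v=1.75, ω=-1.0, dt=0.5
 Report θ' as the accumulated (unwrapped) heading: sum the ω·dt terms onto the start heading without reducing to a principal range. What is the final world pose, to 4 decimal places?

(-5.3230, -2.1520, 0.5070)

step 1: θ'=-2.4930 (R=8.0000) → pose (-1.8326, -2.0528, -2.4930)
step 2: θ'=-1.8680 (R=3.0000) → pose (-2.8888, -3.5650, -1.8680)
step 3: θ'=-0.9930 (R=-1.0000) → pose (-3.0073, -2.7260, -0.9930)
step 4: θ'=1.0070 (R=-1.7500) → pose (-5.9524, -2.7466, 1.0070)
step 5: θ'=0.5070 (R=-1.7500) → pose (-5.3230, -2.1520, 0.5070)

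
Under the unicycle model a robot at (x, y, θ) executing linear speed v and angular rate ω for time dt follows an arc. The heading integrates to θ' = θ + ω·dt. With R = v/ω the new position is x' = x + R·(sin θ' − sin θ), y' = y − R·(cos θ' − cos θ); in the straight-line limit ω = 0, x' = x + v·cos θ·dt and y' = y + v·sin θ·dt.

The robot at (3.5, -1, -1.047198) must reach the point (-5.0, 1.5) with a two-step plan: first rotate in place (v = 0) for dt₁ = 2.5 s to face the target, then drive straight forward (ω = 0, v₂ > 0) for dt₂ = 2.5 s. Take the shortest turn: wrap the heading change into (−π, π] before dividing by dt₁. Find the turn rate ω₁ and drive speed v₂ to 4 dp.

heading to target = atan2(1.5−-1, -5−3.5) = 2.8555
Δθ = wrap(2.8555 − -1.0472) = -2.3804; ω₁ = Δθ/dt₁ = -0.9522
distance = √((-5−3.5)² + (1.5−-1)²) = 8.8600; v₂ = distance/dt₂ = 3.5440

ω₁ = -0.9522, v₂ = 3.5440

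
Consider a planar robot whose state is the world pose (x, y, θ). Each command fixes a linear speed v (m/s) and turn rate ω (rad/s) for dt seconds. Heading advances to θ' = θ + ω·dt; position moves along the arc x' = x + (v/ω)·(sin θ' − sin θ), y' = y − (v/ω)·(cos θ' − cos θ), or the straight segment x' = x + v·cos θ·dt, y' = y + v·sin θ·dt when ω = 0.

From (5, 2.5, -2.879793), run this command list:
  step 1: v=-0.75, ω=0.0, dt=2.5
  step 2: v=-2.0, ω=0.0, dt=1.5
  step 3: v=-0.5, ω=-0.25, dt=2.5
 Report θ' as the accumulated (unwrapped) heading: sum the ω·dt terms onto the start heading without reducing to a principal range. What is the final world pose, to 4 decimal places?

step 1: θ'=-2.8798 (straight) → pose (6.8111, 2.9853, -2.8798)
step 2: θ'=-2.8798 (straight) → pose (9.7089, 3.7617, -2.8798)
step 3: θ'=-3.5048 (R=2.0000) → pose (10.9371, 3.6994, -3.5048)

(10.9371, 3.6994, -3.5048)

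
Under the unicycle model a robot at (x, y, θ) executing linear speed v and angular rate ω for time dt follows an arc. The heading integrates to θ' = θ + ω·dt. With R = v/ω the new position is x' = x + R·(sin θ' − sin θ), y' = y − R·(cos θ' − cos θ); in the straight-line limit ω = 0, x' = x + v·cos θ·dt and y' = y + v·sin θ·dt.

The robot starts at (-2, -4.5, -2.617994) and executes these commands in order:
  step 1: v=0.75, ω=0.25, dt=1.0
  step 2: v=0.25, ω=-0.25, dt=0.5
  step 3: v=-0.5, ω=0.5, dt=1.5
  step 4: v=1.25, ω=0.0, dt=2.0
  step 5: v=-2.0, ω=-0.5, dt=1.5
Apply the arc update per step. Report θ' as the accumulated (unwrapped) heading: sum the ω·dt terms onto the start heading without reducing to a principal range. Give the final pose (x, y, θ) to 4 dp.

(-1.2135, -4.3685, -2.4930)

step 1: θ'=-2.3680 (R=3.0000) → pose (-2.5961, -4.9519, -2.3680)
step 2: θ'=-2.4930 (R=-1.0000) → pose (-2.6908, -5.0334, -2.4930)
step 3: θ'=-1.7430 (R=-1.0000) → pose (-2.3096, -4.4078, -1.7430)
step 4: θ'=-1.7430 (straight) → pose (-2.7380, -6.8708, -1.7430)
step 5: θ'=-2.4930 (R=4.0000) → pose (-1.2135, -4.3685, -2.4930)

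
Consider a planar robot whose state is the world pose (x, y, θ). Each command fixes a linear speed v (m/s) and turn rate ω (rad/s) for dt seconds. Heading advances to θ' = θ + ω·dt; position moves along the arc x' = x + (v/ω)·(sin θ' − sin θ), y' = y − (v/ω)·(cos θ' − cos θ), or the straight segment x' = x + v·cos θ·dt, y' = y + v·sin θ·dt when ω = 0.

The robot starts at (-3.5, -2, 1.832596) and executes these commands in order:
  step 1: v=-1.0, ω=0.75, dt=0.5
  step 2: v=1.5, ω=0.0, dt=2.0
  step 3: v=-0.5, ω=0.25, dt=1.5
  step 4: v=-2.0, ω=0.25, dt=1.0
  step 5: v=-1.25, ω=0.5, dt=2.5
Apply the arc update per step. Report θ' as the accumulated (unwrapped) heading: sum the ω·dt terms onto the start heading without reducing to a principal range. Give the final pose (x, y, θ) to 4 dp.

step 1: θ'=2.2076 (R=-1.3333) → pose (-3.2841, -2.4477, 2.2076)
step 2: θ'=2.2076 (straight) → pose (-5.0680, -0.0357, 2.2076)
step 3: θ'=2.5826 (R=-2.0000) → pose (-4.5206, -0.5421, 2.5826)
step 4: θ'=2.8326 (R=-8.0000) → pose (-2.7108, -1.3809, 2.8326)
step 5: θ'=4.0826 (R=-2.5000) → pose (0.0698, -0.4717, 4.0826)

(0.0698, -0.4717, 4.0826)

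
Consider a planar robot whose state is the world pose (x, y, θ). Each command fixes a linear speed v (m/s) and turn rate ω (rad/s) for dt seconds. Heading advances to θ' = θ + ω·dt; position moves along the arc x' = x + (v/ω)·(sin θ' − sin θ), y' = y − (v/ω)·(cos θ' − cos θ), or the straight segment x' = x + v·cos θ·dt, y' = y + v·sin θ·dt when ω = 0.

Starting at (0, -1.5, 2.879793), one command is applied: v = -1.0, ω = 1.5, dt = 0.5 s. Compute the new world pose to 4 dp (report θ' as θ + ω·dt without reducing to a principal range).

θ' = 2.8798 + 1.5·0.5 = 3.6298
R = v/ω = -1.0/1.5 = -0.6667
x' = 0 + -0.6667·(sin 3.6298 − sin 2.8798) = 0.4852
y' = -1.5 − -0.6667·(cos 3.6298 − cos 2.8798) = -1.4448

(0.4852, -1.4448, 3.6298)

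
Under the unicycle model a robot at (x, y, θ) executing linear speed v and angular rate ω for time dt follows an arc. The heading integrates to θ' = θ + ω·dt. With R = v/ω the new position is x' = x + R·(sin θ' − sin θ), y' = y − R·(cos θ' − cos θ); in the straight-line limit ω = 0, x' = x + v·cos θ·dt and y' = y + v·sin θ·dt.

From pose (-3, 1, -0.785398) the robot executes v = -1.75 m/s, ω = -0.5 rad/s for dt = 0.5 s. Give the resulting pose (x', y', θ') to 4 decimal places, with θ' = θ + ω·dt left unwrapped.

(-3.5354, 1.6892, -1.0354)

θ' = -0.7854 + -0.5·0.5 = -1.0354
R = v/ω = -1.75/-0.5 = 3.5000
x' = -3 + 3.5000·(sin -1.0354 − sin -0.7854) = -3.5354
y' = 1 − 3.5000·(cos -1.0354 − cos -0.7854) = 1.6892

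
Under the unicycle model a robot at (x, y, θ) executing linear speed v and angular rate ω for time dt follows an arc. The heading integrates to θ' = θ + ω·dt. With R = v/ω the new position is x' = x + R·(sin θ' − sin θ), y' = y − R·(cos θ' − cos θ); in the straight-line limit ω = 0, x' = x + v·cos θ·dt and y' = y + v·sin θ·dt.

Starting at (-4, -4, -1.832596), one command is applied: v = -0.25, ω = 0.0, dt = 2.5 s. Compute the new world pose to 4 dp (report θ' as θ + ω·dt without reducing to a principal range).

θ' = -1.8326 + 0.0·2.5 = -1.8326
ω = 0 → straight: x' = -4 + -0.25·cos(-1.8326)·2.5 = -3.8382
y' = -4 + -0.25·sin(-1.8326)·2.5 = -3.3963

(-3.8382, -3.3963, -1.8326)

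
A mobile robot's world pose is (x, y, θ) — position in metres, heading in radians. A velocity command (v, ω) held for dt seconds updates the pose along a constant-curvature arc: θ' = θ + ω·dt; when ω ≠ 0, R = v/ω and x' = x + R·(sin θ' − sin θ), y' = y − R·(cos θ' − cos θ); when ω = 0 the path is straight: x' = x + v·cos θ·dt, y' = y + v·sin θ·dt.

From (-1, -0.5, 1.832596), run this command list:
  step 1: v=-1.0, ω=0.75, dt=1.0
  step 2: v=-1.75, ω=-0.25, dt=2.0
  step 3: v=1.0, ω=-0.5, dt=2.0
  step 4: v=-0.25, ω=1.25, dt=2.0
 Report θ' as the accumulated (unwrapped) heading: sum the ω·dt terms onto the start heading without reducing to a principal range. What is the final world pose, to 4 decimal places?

(2.2109, -2.1487, 3.5826)

step 1: θ'=2.5826 (R=-1.3333) → pose (-0.4192, -1.2853, 2.5826)
step 2: θ'=2.0826 (R=7.0000) → pose (1.9715, -3.7916, 2.0826)
step 3: θ'=1.0826 (R=-2.0000) → pose (1.9489, -1.8740, 1.0826)
step 4: θ'=3.5826 (R=-0.2000) → pose (2.2109, -2.1487, 3.5826)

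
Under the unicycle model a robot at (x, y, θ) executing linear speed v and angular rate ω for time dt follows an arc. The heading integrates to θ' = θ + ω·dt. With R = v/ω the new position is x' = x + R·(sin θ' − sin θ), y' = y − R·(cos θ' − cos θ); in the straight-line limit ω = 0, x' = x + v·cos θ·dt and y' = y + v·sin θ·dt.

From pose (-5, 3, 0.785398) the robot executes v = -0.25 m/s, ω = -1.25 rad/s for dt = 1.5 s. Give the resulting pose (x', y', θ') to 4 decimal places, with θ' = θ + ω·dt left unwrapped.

(-5.3187, 3.0489, -1.0896)

θ' = 0.7854 + -1.25·1.5 = -1.0896
R = v/ω = -0.25/-1.25 = 0.2000
x' = -5 + 0.2000·(sin -1.0896 − sin 0.7854) = -5.3187
y' = 3 − 0.2000·(cos -1.0896 − cos 0.7854) = 3.0489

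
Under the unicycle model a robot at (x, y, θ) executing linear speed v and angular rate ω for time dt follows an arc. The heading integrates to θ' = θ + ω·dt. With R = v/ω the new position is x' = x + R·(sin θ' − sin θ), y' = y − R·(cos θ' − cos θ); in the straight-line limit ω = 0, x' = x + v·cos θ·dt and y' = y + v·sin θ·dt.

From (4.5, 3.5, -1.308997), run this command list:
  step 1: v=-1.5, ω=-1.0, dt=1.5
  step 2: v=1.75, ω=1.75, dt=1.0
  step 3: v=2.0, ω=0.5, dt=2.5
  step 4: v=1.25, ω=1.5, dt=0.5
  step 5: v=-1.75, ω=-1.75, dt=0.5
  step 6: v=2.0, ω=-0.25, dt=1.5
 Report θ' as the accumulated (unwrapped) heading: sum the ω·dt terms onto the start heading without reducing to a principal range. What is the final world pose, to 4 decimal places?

(11.8941, 1.4599, -0.3090)

step 1: θ'=-2.8090 (R=1.5000) → pose (5.4591, 5.3060, -2.8090)
step 2: θ'=-1.0590 (R=1.0000) → pose (4.9138, 3.8711, -1.0590)
step 3: θ'=0.1910 (R=4.0000) → pose (9.1606, 1.9028, 0.1910)
step 4: θ'=0.9410 (R=0.8333) → pose (9.6759, 2.2302, 0.9410)
step 5: θ'=0.0660 (R=1.0000) → pose (8.9337, 1.8213, 0.0660)
step 6: θ'=-0.3090 (R=-8.0000) → pose (11.8941, 1.4599, -0.3090)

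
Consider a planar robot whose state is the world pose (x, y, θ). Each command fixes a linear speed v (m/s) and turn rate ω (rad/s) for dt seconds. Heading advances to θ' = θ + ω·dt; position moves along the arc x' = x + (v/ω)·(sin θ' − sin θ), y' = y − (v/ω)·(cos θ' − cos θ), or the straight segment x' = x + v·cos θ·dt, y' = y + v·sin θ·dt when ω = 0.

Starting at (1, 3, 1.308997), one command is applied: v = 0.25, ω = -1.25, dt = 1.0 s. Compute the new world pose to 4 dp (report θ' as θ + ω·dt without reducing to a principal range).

θ' = 1.3090 + -1.25·1.0 = 0.0590
R = v/ω = 0.25/-1.25 = -0.2000
x' = 1 + -0.2000·(sin 0.0590 − sin 1.3090) = 1.1814
y' = 3 − -0.2000·(cos 0.0590 − cos 1.3090) = 3.1479

(1.1814, 3.1479, 0.0590)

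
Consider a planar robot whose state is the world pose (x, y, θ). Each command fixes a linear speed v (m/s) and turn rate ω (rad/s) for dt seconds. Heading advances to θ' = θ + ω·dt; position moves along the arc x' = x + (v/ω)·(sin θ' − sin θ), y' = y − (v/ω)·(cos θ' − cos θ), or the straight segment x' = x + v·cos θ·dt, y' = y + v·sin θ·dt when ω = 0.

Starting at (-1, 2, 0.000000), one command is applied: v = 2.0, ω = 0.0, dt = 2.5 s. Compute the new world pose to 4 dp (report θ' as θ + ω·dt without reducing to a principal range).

θ' = 0.0000 + 0.0·2.5 = 0.0000
ω = 0 → straight: x' = -1 + 2.0·cos(0.0000)·2.5 = 4.0000
y' = 2 + 2.0·sin(0.0000)·2.5 = 2.0000

(4.0000, 2.0000, 0.0000)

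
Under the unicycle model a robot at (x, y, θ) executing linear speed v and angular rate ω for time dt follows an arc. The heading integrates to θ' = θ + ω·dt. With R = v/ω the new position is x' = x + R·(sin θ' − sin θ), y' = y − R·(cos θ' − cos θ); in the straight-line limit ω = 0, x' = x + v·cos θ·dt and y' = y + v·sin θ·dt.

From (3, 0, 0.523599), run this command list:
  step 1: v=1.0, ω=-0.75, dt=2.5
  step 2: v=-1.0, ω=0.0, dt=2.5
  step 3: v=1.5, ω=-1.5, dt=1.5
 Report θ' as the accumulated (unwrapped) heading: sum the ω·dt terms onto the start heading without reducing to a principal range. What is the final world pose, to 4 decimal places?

step 1: θ'=-1.3514 (R=-1.3333) → pose (4.9680, -0.8645, -1.3514)
step 2: θ'=-1.3514 (straight) → pose (4.4239, 1.5756, -1.3514)
step 3: θ'=-3.6014 (R=-1.0000) → pose (3.0041, 0.4618, -3.6014)

(3.0041, 0.4618, -3.6014)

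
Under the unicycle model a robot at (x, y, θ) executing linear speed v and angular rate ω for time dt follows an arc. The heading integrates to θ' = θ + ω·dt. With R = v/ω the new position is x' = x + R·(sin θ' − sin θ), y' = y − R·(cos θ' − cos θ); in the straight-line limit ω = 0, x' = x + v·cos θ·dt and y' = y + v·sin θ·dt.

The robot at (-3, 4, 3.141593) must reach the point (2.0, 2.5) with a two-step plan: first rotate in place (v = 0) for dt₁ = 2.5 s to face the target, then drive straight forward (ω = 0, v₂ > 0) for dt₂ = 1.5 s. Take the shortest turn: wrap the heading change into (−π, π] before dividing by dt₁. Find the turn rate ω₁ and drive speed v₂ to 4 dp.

ω₁ = 1.1401, v₂ = 3.4801

heading to target = atan2(2.5−4, 2−-3) = -0.2915
Δθ = wrap(-0.2915 − 3.1416) = 2.8501; ω₁ = Δθ/dt₁ = 1.1401
distance = √((2−-3)² + (2.5−4)²) = 5.2202; v₂ = distance/dt₂ = 3.4801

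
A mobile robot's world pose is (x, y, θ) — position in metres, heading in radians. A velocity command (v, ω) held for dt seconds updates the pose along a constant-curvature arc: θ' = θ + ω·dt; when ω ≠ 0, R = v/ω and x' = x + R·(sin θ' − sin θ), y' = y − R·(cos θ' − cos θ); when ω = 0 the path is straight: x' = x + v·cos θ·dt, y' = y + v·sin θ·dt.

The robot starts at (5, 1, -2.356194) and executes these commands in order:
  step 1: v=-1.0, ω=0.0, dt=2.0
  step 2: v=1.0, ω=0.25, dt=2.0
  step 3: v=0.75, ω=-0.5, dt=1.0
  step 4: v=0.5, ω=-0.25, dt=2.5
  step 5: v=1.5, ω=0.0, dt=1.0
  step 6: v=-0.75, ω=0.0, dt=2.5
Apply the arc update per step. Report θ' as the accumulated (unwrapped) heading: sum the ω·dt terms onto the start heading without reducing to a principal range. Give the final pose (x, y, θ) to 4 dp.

(4.3012, -0.4266, -2.9812)

step 1: θ'=-2.3562 (straight) → pose (6.4142, 2.4142, -2.3562)
step 2: θ'=-1.8562 (R=4.0000) → pose (5.4044, 0.7119, -1.8562)
step 3: θ'=-2.3562 (R=-1.5000) → pose (5.0258, 0.0736, -2.3562)
step 4: θ'=-2.9812 (R=-2.0000) → pose (3.9310, -0.4865, -2.9812)
step 5: θ'=-2.9812 (straight) → pose (2.4502, -0.7261, -2.9812)
step 6: θ'=-2.9812 (straight) → pose (4.3012, -0.4266, -2.9812)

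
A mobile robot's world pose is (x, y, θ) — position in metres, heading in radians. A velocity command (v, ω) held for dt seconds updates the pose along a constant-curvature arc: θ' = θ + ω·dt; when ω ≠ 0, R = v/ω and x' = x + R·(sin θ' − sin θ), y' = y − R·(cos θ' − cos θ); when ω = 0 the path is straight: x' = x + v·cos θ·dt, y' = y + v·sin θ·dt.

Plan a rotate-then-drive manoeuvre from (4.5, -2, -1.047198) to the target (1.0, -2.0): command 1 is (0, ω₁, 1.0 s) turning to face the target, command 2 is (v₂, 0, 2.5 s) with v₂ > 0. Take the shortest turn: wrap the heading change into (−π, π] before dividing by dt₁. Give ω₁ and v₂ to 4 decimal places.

heading to target = atan2(-2−-2, 1−4.5) = 3.1416
Δθ = wrap(3.1416 − -1.0472) = -2.0944; ω₁ = Δθ/dt₁ = -2.0944
distance = √((1−4.5)² + (-2−-2)²) = 3.5000; v₂ = distance/dt₂ = 1.4000

ω₁ = -2.0944, v₂ = 1.4000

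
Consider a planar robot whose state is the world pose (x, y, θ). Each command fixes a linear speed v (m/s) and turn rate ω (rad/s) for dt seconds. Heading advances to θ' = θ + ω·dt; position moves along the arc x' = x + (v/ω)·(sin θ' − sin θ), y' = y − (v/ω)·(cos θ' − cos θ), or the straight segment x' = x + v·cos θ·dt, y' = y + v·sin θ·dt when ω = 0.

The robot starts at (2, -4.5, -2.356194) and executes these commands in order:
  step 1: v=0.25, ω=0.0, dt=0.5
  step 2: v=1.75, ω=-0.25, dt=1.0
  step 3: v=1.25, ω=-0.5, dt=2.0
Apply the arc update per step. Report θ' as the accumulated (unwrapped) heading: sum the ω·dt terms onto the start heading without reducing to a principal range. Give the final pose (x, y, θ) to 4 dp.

(-1.8625, -5.7439, -3.6062)

step 1: θ'=-2.3562 (straight) → pose (1.9116, -4.5884, -2.3562)
step 2: θ'=-2.6062 (R=-7.0000) → pose (0.5331, -5.6591, -2.6062)
step 3: θ'=-3.6062 (R=-2.5000) → pose (-1.8625, -5.7439, -3.6062)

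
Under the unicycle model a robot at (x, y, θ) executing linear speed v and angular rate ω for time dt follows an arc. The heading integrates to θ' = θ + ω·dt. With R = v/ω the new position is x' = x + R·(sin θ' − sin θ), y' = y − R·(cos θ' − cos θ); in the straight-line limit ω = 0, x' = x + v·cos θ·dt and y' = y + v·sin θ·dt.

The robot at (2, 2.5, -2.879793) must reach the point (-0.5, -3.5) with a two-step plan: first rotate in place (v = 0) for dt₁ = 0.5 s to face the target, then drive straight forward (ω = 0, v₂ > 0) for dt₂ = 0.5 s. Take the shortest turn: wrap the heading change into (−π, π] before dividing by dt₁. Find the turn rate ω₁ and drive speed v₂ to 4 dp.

ω₁ = 1.8284, v₂ = 13.0000

heading to target = atan2(-3.5−2.5, -0.5−2) = -1.9656
Δθ = wrap(-1.9656 − -2.8798) = 0.9142; ω₁ = Δθ/dt₁ = 1.8284
distance = √((-0.5−2)² + (-3.5−2.5)²) = 6.5000; v₂ = distance/dt₂ = 13.0000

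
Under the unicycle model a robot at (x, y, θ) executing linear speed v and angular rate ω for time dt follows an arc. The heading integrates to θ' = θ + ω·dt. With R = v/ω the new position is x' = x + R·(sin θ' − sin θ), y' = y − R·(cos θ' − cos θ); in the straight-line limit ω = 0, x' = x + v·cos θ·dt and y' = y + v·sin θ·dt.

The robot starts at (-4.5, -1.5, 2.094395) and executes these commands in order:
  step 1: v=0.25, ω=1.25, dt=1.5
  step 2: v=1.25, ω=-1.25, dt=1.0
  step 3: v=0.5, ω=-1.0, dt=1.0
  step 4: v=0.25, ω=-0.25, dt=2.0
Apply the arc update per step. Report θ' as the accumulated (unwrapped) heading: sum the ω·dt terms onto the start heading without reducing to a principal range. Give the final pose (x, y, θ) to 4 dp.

(-6.2062, -0.8261, 1.2194)

step 1: θ'=3.9694 (R=0.2000) → pose (-4.8205, -1.4647, 3.9694)
step 2: θ'=2.7194 (R=-1.0000) → pose (-5.9667, -1.7004, 2.7194)
step 3: θ'=1.7194 (R=-0.5000) → pose (-6.2563, -1.3183, 1.7194)
step 4: θ'=1.2194 (R=-1.0000) → pose (-6.2062, -0.8261, 1.2194)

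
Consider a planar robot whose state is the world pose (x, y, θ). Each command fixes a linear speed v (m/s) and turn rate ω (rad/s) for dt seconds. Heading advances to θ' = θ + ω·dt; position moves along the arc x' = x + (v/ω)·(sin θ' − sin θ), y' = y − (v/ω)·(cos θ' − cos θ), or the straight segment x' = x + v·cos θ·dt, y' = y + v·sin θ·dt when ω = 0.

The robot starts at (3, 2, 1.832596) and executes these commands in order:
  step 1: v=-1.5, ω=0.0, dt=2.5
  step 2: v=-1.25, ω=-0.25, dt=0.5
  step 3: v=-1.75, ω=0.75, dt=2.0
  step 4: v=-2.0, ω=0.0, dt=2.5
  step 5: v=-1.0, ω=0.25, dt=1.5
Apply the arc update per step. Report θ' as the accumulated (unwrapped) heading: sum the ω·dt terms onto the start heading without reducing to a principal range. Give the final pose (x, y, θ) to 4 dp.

(12.9923, -3.5407, 3.5826)

step 1: θ'=1.8326 (straight) → pose (3.9706, -1.6222, 1.8326)
step 2: θ'=1.7076 (R=5.0000) → pose (4.0942, -2.2345, 1.7076)
step 3: θ'=3.2076 (R=-2.3333) → pose (6.5597, -4.2445, 3.2076)
step 4: θ'=3.2076 (straight) → pose (11.5488, -3.9147, 3.2076)
step 5: θ'=3.5826 (R=-4.0000) → pose (12.9923, -3.5407, 3.5826)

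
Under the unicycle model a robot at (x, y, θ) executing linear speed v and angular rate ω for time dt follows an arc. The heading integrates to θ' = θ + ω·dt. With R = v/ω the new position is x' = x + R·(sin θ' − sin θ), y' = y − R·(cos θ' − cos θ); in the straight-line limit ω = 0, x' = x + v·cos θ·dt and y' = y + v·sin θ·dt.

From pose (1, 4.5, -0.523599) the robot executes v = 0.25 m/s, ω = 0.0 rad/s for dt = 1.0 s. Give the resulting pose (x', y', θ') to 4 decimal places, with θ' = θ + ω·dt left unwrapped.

(1.2165, 4.3750, -0.5236)

θ' = -0.5236 + 0.0·1.0 = -0.5236
ω = 0 → straight: x' = 1 + 0.25·cos(-0.5236)·1.0 = 1.2165
y' = 4.5 + 0.25·sin(-0.5236)·1.0 = 4.3750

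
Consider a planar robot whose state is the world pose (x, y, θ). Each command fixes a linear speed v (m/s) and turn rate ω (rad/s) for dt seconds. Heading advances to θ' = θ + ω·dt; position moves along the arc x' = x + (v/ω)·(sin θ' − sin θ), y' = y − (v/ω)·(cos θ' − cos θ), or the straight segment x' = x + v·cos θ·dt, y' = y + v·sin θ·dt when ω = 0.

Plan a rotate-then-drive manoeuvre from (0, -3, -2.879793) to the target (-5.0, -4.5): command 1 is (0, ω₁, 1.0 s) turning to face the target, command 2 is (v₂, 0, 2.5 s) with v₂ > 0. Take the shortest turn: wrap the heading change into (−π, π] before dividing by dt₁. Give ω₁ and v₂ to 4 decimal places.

ω₁ = 0.0297, v₂ = 2.0881

heading to target = atan2(-4.5−-3, -5−0) = -2.8501
Δθ = wrap(-2.8501 − -2.8798) = 0.0297; ω₁ = Δθ/dt₁ = 0.0297
distance = √((-5−0)² + (-4.5−-3)²) = 5.2202; v₂ = distance/dt₂ = 2.0881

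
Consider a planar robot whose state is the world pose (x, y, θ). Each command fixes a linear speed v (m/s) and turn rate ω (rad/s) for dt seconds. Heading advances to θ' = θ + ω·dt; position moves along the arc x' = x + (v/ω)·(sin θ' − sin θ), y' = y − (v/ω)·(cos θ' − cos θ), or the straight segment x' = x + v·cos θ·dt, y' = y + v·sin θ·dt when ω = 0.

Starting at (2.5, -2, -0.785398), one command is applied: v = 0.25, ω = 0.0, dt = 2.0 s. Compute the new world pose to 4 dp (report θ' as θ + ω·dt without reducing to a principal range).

θ' = -0.7854 + 0.0·2.0 = -0.7854
ω = 0 → straight: x' = 2.5 + 0.25·cos(-0.7854)·2.0 = 2.8536
y' = -2 + 0.25·sin(-0.7854)·2.0 = -2.3536

(2.8536, -2.3536, -0.7854)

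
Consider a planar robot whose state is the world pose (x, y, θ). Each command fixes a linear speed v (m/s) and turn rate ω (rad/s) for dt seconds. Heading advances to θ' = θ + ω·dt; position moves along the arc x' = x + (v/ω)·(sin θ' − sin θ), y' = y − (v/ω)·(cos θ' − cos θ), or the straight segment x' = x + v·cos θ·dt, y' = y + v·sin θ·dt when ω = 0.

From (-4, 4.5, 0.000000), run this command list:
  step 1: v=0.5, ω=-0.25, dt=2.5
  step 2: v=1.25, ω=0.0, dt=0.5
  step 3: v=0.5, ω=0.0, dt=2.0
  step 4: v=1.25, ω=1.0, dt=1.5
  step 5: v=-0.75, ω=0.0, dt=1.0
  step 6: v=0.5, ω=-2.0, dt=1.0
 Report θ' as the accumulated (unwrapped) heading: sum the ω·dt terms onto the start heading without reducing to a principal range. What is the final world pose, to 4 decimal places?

(0.1155, 2.7555, -1.1250)

step 1: θ'=-0.6250 (R=-2.0000) → pose (-2.8298, 4.1219, -0.6250)
step 2: θ'=-0.6250 (straight) → pose (-2.3230, 3.7562, -0.6250)
step 3: θ'=-0.6250 (straight) → pose (-1.5120, 3.1711, -0.6250)
step 4: θ'=0.8750 (R=1.2500) → pose (0.1788, 3.3836, 0.8750)
step 5: θ'=0.8750 (straight) → pose (-0.3019, 2.8079, 0.8750)
step 6: θ'=-1.1250 (R=-0.2500) → pose (0.1155, 2.7555, -1.1250)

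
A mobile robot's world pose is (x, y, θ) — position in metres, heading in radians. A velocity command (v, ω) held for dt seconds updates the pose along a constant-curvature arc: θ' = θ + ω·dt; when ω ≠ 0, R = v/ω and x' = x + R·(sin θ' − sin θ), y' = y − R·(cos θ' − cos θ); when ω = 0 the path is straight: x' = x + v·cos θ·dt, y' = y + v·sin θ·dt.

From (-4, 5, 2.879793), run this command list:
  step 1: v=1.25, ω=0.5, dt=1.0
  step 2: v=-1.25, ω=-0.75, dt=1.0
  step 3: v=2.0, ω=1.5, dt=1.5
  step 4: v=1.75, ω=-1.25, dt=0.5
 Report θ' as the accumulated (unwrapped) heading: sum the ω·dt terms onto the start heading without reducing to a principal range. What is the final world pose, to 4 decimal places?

(-6.1196, 2.6117, 4.2548)

step 1: θ'=3.3798 (R=2.5000) → pose (-5.2369, 5.0146, 3.3798)
step 2: θ'=2.6298 (R=1.6667) → pose (-4.0274, 4.8481, 2.6298)
step 3: θ'=4.8798 (R=1.3333) → pose (-5.9951, 3.4634, 4.8798)
step 4: θ'=4.2548 (R=-1.4000) → pose (-6.1196, 2.6117, 4.2548)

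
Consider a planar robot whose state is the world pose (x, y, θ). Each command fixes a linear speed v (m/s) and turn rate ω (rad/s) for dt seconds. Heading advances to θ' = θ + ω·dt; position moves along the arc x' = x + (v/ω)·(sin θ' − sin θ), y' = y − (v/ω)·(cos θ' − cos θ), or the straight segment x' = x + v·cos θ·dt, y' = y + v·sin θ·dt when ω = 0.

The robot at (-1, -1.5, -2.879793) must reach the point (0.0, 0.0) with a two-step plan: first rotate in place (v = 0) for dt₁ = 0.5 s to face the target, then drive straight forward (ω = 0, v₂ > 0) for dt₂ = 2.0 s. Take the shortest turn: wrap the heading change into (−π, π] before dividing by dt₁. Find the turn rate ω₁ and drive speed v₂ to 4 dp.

ω₁ = -4.8412, v₂ = 0.9014

heading to target = atan2(0−-1.5, 0−-1) = 0.9828
Δθ = wrap(0.9828 − -2.8798) = -2.4206; ω₁ = Δθ/dt₁ = -4.8412
distance = √((0−-1)² + (0−-1.5)²) = 1.8028; v₂ = distance/dt₂ = 0.9014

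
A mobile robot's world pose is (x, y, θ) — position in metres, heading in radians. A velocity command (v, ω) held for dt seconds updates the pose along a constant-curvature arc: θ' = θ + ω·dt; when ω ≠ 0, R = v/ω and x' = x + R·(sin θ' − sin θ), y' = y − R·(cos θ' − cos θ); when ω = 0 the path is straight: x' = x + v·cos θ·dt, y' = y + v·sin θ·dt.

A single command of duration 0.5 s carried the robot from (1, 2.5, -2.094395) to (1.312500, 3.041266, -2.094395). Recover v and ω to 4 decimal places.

v = -1.2500, ω = 0.0000

Δθ = -2.094395 − -2.094395 = 0.000000
ω = Δθ/dt = 0.000000/0.5 = 0.0000
ω = 0 → v = (Δx·cos θ + Δy·sin θ)/dt = -1.2500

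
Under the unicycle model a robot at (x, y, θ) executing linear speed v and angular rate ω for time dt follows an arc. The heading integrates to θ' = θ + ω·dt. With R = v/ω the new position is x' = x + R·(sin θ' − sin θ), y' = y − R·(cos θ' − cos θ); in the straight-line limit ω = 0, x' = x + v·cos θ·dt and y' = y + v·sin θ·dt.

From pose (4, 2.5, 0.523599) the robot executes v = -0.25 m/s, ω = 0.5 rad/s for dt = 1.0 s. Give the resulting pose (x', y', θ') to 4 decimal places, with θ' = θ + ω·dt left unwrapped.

θ' = 0.5236 + 0.5·1.0 = 1.0236
R = v/ω = -0.25/0.5 = -0.5000
x' = 4 + -0.5000·(sin 1.0236 − sin 0.5236) = 3.8230
y' = 2.5 − -0.5000·(cos 1.0236 − cos 0.5236) = 2.3271

(3.8230, 2.3271, 1.0236)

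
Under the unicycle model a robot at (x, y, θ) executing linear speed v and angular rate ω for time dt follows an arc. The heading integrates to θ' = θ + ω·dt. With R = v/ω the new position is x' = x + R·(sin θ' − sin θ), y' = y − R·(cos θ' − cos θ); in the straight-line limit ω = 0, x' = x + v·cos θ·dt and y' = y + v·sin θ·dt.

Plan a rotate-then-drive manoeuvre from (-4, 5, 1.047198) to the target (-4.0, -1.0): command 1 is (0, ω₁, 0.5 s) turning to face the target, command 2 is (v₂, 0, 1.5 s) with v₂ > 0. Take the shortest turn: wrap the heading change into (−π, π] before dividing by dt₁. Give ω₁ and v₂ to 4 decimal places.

ω₁ = -5.2360, v₂ = 4.0000

heading to target = atan2(-1−5, -4−-4) = -1.5708
Δθ = wrap(-1.5708 − 1.0472) = -2.6180; ω₁ = Δθ/dt₁ = -5.2360
distance = √((-4−-4)² + (-1−5)²) = 6.0000; v₂ = distance/dt₂ = 4.0000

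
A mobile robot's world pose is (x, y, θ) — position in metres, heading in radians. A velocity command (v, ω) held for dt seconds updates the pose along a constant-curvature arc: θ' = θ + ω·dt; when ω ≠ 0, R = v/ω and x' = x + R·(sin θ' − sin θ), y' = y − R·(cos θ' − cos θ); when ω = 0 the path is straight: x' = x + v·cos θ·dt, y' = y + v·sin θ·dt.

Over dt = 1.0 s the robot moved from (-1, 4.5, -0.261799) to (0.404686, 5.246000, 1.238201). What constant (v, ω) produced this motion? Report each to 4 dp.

v = 1.7500, ω = 1.5000

Δθ = 1.238201 − -0.261799 = 1.500000
ω = Δθ/dt = 1.500000/1.0 = 1.5000
R = Δx/(sin θ' − sin θ) = 1.1667
v = R·ω = 1.1667·1.5000 = 1.7500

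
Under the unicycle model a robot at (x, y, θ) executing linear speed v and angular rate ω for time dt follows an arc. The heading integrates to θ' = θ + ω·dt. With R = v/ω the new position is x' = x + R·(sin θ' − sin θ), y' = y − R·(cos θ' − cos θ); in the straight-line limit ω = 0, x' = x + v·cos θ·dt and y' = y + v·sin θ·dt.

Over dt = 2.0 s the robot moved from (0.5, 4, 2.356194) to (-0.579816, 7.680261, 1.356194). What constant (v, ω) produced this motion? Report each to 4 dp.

Δθ = 1.356194 − 2.356194 = -1.000000
ω = Δθ/dt = -1.000000/2.0 = -0.5000
R = −Δy/(cos θ' − cos θ) = -4.0000
v = R·ω = -4.0000·-0.5000 = 2.0000

v = 2.0000, ω = -0.5000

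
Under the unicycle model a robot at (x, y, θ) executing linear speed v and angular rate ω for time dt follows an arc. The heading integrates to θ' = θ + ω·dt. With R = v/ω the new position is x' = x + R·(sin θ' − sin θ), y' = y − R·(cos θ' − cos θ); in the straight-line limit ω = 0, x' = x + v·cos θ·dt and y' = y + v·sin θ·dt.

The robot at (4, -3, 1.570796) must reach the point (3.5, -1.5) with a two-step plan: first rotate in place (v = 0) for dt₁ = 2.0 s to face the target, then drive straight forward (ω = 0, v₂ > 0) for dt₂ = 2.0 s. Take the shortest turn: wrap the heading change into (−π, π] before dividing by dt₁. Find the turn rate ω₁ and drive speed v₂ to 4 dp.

ω₁ = 0.1609, v₂ = 0.7906

heading to target = atan2(-1.5−-3, 3.5−4) = 1.8925
Δθ = wrap(1.8925 − 1.5708) = 0.3218; ω₁ = Δθ/dt₁ = 0.1609
distance = √((3.5−4)² + (-1.5−-3)²) = 1.5811; v₂ = distance/dt₂ = 0.7906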